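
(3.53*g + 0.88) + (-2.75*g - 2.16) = 0.78*g - 1.28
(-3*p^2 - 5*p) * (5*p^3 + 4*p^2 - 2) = -15*p^5 - 37*p^4 - 20*p^3 + 6*p^2 + 10*p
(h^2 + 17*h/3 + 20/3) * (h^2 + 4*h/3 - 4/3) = h^4 + 7*h^3 + 116*h^2/9 + 4*h/3 - 80/9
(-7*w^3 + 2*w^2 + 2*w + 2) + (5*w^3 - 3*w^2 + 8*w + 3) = -2*w^3 - w^2 + 10*w + 5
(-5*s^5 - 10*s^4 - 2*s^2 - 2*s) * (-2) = 10*s^5 + 20*s^4 + 4*s^2 + 4*s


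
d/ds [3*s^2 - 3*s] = 6*s - 3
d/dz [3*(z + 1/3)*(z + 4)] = 6*z + 13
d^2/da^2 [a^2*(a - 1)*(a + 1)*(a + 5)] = 20*a^3 + 60*a^2 - 6*a - 10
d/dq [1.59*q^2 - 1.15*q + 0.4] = 3.18*q - 1.15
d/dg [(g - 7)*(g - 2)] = 2*g - 9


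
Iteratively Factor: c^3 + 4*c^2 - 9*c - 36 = (c + 3)*(c^2 + c - 12) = (c - 3)*(c + 3)*(c + 4)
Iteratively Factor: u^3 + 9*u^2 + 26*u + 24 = (u + 4)*(u^2 + 5*u + 6) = (u + 2)*(u + 4)*(u + 3)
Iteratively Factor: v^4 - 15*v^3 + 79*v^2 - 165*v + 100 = (v - 1)*(v^3 - 14*v^2 + 65*v - 100) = (v - 5)*(v - 1)*(v^2 - 9*v + 20) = (v - 5)*(v - 4)*(v - 1)*(v - 5)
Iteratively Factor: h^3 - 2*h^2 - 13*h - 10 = (h + 1)*(h^2 - 3*h - 10) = (h + 1)*(h + 2)*(h - 5)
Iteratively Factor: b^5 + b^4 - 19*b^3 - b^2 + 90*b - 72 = (b - 1)*(b^4 + 2*b^3 - 17*b^2 - 18*b + 72) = (b - 1)*(b + 3)*(b^3 - b^2 - 14*b + 24) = (b - 1)*(b + 3)*(b + 4)*(b^2 - 5*b + 6) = (b - 3)*(b - 1)*(b + 3)*(b + 4)*(b - 2)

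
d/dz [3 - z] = -1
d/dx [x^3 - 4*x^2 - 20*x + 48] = 3*x^2 - 8*x - 20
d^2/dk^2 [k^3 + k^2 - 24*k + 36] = 6*k + 2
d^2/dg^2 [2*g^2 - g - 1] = 4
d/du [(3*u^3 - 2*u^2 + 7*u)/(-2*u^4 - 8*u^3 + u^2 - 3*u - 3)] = (6*u^6 - 8*u^5 + 29*u^4 + 94*u^3 - 28*u^2 + 12*u - 21)/(4*u^8 + 32*u^7 + 60*u^6 - 4*u^5 + 61*u^4 + 42*u^3 + 3*u^2 + 18*u + 9)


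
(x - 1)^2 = x^2 - 2*x + 1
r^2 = r^2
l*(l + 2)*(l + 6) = l^3 + 8*l^2 + 12*l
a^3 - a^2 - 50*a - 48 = (a - 8)*(a + 1)*(a + 6)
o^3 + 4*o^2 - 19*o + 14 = (o - 2)*(o - 1)*(o + 7)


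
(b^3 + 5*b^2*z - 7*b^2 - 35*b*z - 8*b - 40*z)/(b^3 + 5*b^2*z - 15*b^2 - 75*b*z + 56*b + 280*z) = (b + 1)/(b - 7)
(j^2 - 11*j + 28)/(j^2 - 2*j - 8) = (j - 7)/(j + 2)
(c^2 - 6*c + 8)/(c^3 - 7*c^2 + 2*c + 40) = (c - 2)/(c^2 - 3*c - 10)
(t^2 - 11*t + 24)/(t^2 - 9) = (t - 8)/(t + 3)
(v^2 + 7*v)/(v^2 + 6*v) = (v + 7)/(v + 6)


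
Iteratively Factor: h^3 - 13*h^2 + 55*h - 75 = (h - 5)*(h^2 - 8*h + 15) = (h - 5)*(h - 3)*(h - 5)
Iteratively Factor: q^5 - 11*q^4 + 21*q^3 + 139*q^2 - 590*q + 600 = (q + 4)*(q^4 - 15*q^3 + 81*q^2 - 185*q + 150) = (q - 2)*(q + 4)*(q^3 - 13*q^2 + 55*q - 75) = (q - 3)*(q - 2)*(q + 4)*(q^2 - 10*q + 25) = (q - 5)*(q - 3)*(q - 2)*(q + 4)*(q - 5)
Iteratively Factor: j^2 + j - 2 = (j - 1)*(j + 2)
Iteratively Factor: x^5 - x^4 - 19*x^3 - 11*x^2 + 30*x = (x - 5)*(x^4 + 4*x^3 + x^2 - 6*x) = (x - 5)*(x + 3)*(x^3 + x^2 - 2*x) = (x - 5)*(x + 2)*(x + 3)*(x^2 - x) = x*(x - 5)*(x + 2)*(x + 3)*(x - 1)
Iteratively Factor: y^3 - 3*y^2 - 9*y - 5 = (y + 1)*(y^2 - 4*y - 5) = (y + 1)^2*(y - 5)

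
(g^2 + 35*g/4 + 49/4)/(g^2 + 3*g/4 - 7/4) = (g + 7)/(g - 1)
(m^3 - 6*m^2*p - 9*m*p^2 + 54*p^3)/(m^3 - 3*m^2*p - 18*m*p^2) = (m - 3*p)/m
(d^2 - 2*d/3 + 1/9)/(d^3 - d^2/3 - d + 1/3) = (d - 1/3)/(d^2 - 1)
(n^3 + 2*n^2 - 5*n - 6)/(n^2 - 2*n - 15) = (n^2 - n - 2)/(n - 5)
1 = 1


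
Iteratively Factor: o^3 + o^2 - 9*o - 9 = (o + 3)*(o^2 - 2*o - 3) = (o + 1)*(o + 3)*(o - 3)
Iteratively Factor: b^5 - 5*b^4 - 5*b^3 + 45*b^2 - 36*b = (b - 4)*(b^4 - b^3 - 9*b^2 + 9*b) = b*(b - 4)*(b^3 - b^2 - 9*b + 9) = b*(b - 4)*(b + 3)*(b^2 - 4*b + 3) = b*(b - 4)*(b - 3)*(b + 3)*(b - 1)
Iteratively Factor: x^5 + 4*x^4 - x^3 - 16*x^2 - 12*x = (x)*(x^4 + 4*x^3 - x^2 - 16*x - 12) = x*(x + 1)*(x^3 + 3*x^2 - 4*x - 12) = x*(x + 1)*(x + 2)*(x^2 + x - 6) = x*(x - 2)*(x + 1)*(x + 2)*(x + 3)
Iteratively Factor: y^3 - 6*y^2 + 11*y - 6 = (y - 3)*(y^2 - 3*y + 2) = (y - 3)*(y - 1)*(y - 2)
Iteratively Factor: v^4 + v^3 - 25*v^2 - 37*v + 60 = (v - 5)*(v^3 + 6*v^2 + 5*v - 12) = (v - 5)*(v - 1)*(v^2 + 7*v + 12) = (v - 5)*(v - 1)*(v + 3)*(v + 4)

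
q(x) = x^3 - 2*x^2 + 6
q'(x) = 3*x^2 - 4*x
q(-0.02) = 6.00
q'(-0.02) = 0.08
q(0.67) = 5.40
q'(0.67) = -1.33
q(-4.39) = -117.15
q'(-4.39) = 75.38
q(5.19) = 91.93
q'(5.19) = 60.05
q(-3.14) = -44.68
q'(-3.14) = 42.14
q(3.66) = 28.24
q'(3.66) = 25.55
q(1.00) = 5.00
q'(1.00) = -1.00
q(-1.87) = -7.53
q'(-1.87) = 17.97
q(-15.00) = -3819.00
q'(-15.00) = 735.00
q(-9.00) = -885.00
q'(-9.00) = 279.00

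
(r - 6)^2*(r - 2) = r^3 - 14*r^2 + 60*r - 72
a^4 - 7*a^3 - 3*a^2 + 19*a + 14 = (a - 7)*(a - 2)*(a + 1)^2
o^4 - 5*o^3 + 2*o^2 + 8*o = o*(o - 4)*(o - 2)*(o + 1)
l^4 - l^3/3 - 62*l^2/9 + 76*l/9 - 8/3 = (l - 2)*(l - 2/3)^2*(l + 3)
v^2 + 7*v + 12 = (v + 3)*(v + 4)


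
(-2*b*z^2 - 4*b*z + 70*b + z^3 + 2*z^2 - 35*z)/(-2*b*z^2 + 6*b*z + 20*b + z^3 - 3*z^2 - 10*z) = (z + 7)/(z + 2)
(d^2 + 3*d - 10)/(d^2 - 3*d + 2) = (d + 5)/(d - 1)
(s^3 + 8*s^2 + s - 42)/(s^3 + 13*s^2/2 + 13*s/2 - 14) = 2*(s^3 + 8*s^2 + s - 42)/(2*s^3 + 13*s^2 + 13*s - 28)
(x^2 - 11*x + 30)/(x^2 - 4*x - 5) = (x - 6)/(x + 1)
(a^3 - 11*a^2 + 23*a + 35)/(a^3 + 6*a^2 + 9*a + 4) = (a^2 - 12*a + 35)/(a^2 + 5*a + 4)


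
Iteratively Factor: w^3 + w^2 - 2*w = (w)*(w^2 + w - 2) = w*(w + 2)*(w - 1)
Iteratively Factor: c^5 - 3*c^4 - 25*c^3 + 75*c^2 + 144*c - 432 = (c - 3)*(c^4 - 25*c^2 + 144) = (c - 4)*(c - 3)*(c^3 + 4*c^2 - 9*c - 36) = (c - 4)*(c - 3)*(c + 4)*(c^2 - 9) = (c - 4)*(c - 3)^2*(c + 4)*(c + 3)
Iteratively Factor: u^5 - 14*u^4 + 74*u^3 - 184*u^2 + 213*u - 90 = (u - 1)*(u^4 - 13*u^3 + 61*u^2 - 123*u + 90) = (u - 3)*(u - 1)*(u^3 - 10*u^2 + 31*u - 30) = (u - 3)^2*(u - 1)*(u^2 - 7*u + 10) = (u - 5)*(u - 3)^2*(u - 1)*(u - 2)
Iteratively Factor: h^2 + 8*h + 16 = (h + 4)*(h + 4)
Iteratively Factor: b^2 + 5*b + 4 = (b + 1)*(b + 4)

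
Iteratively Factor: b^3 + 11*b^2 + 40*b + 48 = (b + 4)*(b^2 + 7*b + 12) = (b + 3)*(b + 4)*(b + 4)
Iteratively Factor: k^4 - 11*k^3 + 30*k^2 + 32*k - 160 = (k - 4)*(k^3 - 7*k^2 + 2*k + 40) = (k - 5)*(k - 4)*(k^2 - 2*k - 8) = (k - 5)*(k - 4)^2*(k + 2)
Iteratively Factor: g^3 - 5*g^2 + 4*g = (g - 1)*(g^2 - 4*g) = (g - 4)*(g - 1)*(g)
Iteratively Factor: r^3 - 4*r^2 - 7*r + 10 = (r + 2)*(r^2 - 6*r + 5) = (r - 1)*(r + 2)*(r - 5)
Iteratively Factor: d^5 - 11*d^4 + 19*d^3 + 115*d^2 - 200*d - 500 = (d + 2)*(d^4 - 13*d^3 + 45*d^2 + 25*d - 250) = (d + 2)^2*(d^3 - 15*d^2 + 75*d - 125) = (d - 5)*(d + 2)^2*(d^2 - 10*d + 25) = (d - 5)^2*(d + 2)^2*(d - 5)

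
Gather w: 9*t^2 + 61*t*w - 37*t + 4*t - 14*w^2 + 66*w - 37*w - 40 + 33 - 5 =9*t^2 - 33*t - 14*w^2 + w*(61*t + 29) - 12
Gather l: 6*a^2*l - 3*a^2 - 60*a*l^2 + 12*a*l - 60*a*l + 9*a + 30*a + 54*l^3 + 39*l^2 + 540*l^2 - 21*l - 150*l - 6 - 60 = -3*a^2 + 39*a + 54*l^3 + l^2*(579 - 60*a) + l*(6*a^2 - 48*a - 171) - 66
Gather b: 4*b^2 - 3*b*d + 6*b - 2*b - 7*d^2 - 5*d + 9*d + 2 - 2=4*b^2 + b*(4 - 3*d) - 7*d^2 + 4*d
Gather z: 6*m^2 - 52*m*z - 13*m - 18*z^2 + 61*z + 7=6*m^2 - 13*m - 18*z^2 + z*(61 - 52*m) + 7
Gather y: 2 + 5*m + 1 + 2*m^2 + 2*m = 2*m^2 + 7*m + 3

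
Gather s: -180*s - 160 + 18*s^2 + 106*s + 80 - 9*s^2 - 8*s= 9*s^2 - 82*s - 80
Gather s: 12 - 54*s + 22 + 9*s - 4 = 30 - 45*s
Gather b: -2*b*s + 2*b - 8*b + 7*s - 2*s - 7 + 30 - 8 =b*(-2*s - 6) + 5*s + 15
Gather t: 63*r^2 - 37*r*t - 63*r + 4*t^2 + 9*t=63*r^2 - 63*r + 4*t^2 + t*(9 - 37*r)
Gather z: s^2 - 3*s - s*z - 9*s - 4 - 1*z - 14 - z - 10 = s^2 - 12*s + z*(-s - 2) - 28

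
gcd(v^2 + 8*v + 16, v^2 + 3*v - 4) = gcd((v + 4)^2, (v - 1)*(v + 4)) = v + 4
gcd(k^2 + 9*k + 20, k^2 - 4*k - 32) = k + 4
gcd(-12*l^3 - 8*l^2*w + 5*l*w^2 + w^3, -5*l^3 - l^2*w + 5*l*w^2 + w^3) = l + w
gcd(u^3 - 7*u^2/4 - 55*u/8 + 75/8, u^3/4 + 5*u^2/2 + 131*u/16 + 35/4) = u + 5/2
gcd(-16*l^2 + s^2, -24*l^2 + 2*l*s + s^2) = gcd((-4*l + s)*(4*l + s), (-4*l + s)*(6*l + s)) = -4*l + s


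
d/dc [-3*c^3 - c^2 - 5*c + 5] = -9*c^2 - 2*c - 5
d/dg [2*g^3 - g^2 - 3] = 2*g*(3*g - 1)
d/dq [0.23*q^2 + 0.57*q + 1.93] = 0.46*q + 0.57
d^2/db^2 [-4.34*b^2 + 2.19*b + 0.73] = -8.68000000000000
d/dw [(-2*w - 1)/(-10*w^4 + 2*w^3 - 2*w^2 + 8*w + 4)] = w*(-30*w^3 - 16*w^2 + w - 2)/(2*(25*w^8 - 10*w^7 + 11*w^6 - 42*w^5 - 11*w^4 - 4*w^3 + 12*w^2 + 16*w + 4))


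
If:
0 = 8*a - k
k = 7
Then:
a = 7/8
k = 7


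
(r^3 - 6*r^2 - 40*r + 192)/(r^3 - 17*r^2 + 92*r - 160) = (r + 6)/(r - 5)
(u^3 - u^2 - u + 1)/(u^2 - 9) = (u^3 - u^2 - u + 1)/(u^2 - 9)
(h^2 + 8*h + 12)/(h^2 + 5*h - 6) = (h + 2)/(h - 1)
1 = 1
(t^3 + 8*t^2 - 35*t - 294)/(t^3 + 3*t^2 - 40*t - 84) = (t + 7)/(t + 2)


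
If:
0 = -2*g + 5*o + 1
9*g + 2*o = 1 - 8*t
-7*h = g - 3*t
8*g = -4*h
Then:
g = -21/373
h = 42/373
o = -83/373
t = 91/373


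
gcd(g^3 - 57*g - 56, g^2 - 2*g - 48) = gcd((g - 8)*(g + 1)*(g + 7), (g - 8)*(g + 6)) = g - 8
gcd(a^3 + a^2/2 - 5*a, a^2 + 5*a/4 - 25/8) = a + 5/2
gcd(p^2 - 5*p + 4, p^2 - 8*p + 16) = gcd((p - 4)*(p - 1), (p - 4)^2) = p - 4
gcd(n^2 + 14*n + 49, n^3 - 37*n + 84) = n + 7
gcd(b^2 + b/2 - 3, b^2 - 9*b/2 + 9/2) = b - 3/2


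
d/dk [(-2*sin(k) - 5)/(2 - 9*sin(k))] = -49*cos(k)/(9*sin(k) - 2)^2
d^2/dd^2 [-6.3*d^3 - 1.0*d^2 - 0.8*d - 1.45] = -37.8*d - 2.0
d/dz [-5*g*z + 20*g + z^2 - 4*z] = -5*g + 2*z - 4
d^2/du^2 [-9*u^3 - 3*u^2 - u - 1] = -54*u - 6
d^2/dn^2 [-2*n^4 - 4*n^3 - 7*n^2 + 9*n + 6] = -24*n^2 - 24*n - 14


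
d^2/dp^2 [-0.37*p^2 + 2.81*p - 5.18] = -0.740000000000000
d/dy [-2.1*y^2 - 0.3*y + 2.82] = -4.2*y - 0.3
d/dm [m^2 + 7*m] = 2*m + 7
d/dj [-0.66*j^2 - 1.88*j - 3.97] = -1.32*j - 1.88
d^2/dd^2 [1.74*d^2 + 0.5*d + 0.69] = 3.48000000000000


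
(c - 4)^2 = c^2 - 8*c + 16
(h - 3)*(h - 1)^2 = h^3 - 5*h^2 + 7*h - 3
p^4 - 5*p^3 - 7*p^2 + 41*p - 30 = (p - 5)*(p - 2)*(p - 1)*(p + 3)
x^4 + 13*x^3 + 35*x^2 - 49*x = x*(x - 1)*(x + 7)^2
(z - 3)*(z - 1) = z^2 - 4*z + 3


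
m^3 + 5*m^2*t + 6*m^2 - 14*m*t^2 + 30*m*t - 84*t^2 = (m + 6)*(m - 2*t)*(m + 7*t)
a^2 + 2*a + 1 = (a + 1)^2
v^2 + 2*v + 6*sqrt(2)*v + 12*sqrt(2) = (v + 2)*(v + 6*sqrt(2))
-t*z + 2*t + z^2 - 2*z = (-t + z)*(z - 2)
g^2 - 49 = (g - 7)*(g + 7)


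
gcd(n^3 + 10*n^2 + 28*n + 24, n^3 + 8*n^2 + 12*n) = n^2 + 8*n + 12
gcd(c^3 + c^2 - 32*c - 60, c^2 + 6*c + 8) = c + 2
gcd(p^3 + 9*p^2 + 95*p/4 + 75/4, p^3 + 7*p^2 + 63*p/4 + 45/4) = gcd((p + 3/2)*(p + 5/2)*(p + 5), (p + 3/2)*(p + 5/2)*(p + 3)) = p^2 + 4*p + 15/4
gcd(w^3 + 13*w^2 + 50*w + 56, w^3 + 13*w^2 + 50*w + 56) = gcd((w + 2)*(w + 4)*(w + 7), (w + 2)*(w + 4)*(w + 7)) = w^3 + 13*w^2 + 50*w + 56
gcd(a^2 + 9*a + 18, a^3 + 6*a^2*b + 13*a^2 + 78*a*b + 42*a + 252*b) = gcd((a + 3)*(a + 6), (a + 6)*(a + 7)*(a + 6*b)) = a + 6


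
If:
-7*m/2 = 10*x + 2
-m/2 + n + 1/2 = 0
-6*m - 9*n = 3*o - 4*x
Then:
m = -20*x/7 - 4/7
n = -10*x/7 - 11/14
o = 34*x/3 + 7/2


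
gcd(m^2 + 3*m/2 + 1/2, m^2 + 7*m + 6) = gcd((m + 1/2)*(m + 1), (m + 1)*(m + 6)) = m + 1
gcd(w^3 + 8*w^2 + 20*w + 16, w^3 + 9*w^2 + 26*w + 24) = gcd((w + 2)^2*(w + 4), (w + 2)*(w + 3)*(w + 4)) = w^2 + 6*w + 8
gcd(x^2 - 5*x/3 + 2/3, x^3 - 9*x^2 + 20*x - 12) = x - 1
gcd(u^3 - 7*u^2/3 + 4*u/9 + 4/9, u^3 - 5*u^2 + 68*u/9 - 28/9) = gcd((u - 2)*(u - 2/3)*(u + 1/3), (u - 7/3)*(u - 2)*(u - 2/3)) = u^2 - 8*u/3 + 4/3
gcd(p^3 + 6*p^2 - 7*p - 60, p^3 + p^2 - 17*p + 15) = p^2 + 2*p - 15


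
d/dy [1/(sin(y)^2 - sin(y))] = (-2/tan(y) + cos(y)/sin(y)^2)/(sin(y) - 1)^2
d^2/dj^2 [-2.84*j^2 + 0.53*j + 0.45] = -5.68000000000000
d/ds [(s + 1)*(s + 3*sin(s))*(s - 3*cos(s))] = (s + 1)*(s + 3*sin(s))*(3*sin(s) + 1) + (s + 1)*(s - 3*cos(s))*(3*cos(s) + 1) + (s + 3*sin(s))*(s - 3*cos(s))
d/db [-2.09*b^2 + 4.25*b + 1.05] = 4.25 - 4.18*b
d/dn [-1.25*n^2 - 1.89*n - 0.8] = -2.5*n - 1.89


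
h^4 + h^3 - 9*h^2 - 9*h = h*(h - 3)*(h + 1)*(h + 3)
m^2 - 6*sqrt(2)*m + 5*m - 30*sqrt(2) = (m + 5)*(m - 6*sqrt(2))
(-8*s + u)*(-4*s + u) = 32*s^2 - 12*s*u + u^2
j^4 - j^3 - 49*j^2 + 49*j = j*(j - 7)*(j - 1)*(j + 7)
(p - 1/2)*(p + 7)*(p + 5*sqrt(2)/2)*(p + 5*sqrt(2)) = p^4 + 13*p^3/2 + 15*sqrt(2)*p^3/2 + 43*p^2/2 + 195*sqrt(2)*p^2/4 - 105*sqrt(2)*p/4 + 325*p/2 - 175/2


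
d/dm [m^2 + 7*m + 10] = 2*m + 7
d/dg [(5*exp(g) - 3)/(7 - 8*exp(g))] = 11*exp(g)/(8*exp(g) - 7)^2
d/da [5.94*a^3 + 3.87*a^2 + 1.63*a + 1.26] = 17.82*a^2 + 7.74*a + 1.63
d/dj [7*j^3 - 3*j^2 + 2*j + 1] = 21*j^2 - 6*j + 2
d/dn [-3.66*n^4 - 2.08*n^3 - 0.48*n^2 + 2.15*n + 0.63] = -14.64*n^3 - 6.24*n^2 - 0.96*n + 2.15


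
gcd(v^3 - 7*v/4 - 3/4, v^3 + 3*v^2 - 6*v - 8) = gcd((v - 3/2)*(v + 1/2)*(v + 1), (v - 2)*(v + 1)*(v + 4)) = v + 1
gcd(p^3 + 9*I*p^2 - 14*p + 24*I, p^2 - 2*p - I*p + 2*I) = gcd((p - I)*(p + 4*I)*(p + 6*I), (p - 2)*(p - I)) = p - I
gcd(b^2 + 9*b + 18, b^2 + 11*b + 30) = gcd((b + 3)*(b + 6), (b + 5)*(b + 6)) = b + 6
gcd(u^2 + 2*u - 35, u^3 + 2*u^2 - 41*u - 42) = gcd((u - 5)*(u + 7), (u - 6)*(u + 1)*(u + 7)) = u + 7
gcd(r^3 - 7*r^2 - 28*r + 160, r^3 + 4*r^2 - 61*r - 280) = r^2 - 3*r - 40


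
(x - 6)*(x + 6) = x^2 - 36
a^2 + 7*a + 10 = (a + 2)*(a + 5)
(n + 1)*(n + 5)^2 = n^3 + 11*n^2 + 35*n + 25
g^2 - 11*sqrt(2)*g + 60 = (g - 6*sqrt(2))*(g - 5*sqrt(2))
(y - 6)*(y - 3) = y^2 - 9*y + 18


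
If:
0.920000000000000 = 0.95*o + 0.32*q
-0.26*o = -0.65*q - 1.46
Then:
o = 1.52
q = -1.64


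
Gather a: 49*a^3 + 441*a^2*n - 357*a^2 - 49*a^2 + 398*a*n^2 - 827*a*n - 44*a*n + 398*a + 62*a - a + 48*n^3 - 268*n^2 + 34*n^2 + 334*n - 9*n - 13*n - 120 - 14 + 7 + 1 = 49*a^3 + a^2*(441*n - 406) + a*(398*n^2 - 871*n + 459) + 48*n^3 - 234*n^2 + 312*n - 126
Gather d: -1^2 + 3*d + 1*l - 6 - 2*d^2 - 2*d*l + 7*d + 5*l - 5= -2*d^2 + d*(10 - 2*l) + 6*l - 12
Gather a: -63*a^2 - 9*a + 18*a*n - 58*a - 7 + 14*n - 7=-63*a^2 + a*(18*n - 67) + 14*n - 14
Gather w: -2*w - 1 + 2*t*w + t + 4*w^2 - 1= t + 4*w^2 + w*(2*t - 2) - 2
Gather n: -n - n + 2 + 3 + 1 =6 - 2*n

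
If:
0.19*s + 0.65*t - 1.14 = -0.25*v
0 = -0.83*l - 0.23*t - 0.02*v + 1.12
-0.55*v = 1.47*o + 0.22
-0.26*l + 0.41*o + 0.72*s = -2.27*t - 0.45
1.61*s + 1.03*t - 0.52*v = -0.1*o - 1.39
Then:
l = 1.23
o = -1.64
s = 0.46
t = 0.09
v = 3.97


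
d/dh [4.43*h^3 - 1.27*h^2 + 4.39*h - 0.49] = 13.29*h^2 - 2.54*h + 4.39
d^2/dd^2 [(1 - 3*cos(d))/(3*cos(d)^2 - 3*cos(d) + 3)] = (-27*sin(d)^4*cos(d) + sin(d)^4 + 10*sin(d)^2 + 13*cos(d)/4 - 3*cos(3*d)/4 + 3*cos(5*d)/2 - 5)/(3*(sin(d)^2 + cos(d) - 2)^3)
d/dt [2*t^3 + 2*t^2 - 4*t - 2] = 6*t^2 + 4*t - 4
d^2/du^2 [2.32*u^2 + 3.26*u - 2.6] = 4.64000000000000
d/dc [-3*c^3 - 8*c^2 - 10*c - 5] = -9*c^2 - 16*c - 10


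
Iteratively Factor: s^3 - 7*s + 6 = (s + 3)*(s^2 - 3*s + 2) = (s - 1)*(s + 3)*(s - 2)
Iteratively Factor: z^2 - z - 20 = (z + 4)*(z - 5)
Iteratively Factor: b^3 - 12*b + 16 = (b + 4)*(b^2 - 4*b + 4) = (b - 2)*(b + 4)*(b - 2)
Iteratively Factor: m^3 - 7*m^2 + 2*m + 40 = (m - 4)*(m^2 - 3*m - 10) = (m - 5)*(m - 4)*(m + 2)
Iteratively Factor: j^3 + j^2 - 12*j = (j - 3)*(j^2 + 4*j) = (j - 3)*(j + 4)*(j)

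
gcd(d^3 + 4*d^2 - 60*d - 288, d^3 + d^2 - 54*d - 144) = d^2 - 2*d - 48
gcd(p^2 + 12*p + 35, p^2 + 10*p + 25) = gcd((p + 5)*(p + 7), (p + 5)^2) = p + 5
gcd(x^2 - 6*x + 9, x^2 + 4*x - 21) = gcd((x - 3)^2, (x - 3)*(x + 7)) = x - 3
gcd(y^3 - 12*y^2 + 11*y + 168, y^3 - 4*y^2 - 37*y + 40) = y - 8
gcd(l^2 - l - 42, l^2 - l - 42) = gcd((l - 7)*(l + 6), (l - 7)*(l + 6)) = l^2 - l - 42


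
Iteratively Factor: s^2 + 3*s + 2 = (s + 1)*(s + 2)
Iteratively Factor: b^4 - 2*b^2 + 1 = (b - 1)*(b^3 + b^2 - b - 1) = (b - 1)*(b + 1)*(b^2 - 1) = (b - 1)^2*(b + 1)*(b + 1)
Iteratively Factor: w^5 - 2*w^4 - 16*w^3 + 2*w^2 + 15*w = (w + 3)*(w^4 - 5*w^3 - w^2 + 5*w) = (w - 5)*(w + 3)*(w^3 - w) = (w - 5)*(w + 1)*(w + 3)*(w^2 - w) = (w - 5)*(w - 1)*(w + 1)*(w + 3)*(w)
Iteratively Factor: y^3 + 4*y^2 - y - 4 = (y - 1)*(y^2 + 5*y + 4) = (y - 1)*(y + 1)*(y + 4)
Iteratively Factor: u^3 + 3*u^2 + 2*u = (u)*(u^2 + 3*u + 2) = u*(u + 1)*(u + 2)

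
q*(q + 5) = q^2 + 5*q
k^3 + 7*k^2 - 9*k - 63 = (k - 3)*(k + 3)*(k + 7)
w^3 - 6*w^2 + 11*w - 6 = (w - 3)*(w - 2)*(w - 1)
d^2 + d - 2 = (d - 1)*(d + 2)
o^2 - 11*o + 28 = (o - 7)*(o - 4)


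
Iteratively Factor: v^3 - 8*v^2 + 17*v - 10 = (v - 1)*(v^2 - 7*v + 10) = (v - 2)*(v - 1)*(v - 5)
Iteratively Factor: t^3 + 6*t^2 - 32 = (t + 4)*(t^2 + 2*t - 8) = (t - 2)*(t + 4)*(t + 4)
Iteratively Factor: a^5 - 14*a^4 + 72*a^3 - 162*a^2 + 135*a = (a - 3)*(a^4 - 11*a^3 + 39*a^2 - 45*a) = (a - 3)^2*(a^3 - 8*a^2 + 15*a) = (a - 5)*(a - 3)^2*(a^2 - 3*a) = (a - 5)*(a - 3)^3*(a)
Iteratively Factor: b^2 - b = (b - 1)*(b)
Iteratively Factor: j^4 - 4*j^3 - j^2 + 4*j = (j - 1)*(j^3 - 3*j^2 - 4*j) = (j - 1)*(j + 1)*(j^2 - 4*j) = (j - 4)*(j - 1)*(j + 1)*(j)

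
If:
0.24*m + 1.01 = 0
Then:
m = -4.21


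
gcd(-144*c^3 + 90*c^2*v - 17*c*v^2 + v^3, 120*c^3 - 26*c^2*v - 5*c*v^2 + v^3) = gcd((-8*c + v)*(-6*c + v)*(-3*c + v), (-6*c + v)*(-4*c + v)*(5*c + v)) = -6*c + v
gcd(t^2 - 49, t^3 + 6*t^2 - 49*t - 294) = t^2 - 49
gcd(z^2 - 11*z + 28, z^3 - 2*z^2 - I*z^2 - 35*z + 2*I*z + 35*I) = z - 7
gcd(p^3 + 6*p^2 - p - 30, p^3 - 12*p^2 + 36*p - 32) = p - 2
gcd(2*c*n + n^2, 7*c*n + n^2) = n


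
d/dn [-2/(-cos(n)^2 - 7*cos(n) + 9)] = 2*(2*cos(n) + 7)*sin(n)/(cos(n)^2 + 7*cos(n) - 9)^2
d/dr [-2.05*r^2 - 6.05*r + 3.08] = -4.1*r - 6.05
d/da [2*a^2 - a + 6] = 4*a - 1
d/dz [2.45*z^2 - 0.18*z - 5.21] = 4.9*z - 0.18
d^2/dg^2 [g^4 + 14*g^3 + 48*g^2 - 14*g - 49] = 12*g^2 + 84*g + 96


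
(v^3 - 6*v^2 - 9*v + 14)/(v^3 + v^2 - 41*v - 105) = (v^2 + v - 2)/(v^2 + 8*v + 15)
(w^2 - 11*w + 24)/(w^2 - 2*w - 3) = (w - 8)/(w + 1)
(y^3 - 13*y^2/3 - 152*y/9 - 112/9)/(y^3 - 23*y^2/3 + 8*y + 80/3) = (3*y^2 - 17*y - 28)/(3*(y^2 - 9*y + 20))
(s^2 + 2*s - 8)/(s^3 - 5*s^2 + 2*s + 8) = (s + 4)/(s^2 - 3*s - 4)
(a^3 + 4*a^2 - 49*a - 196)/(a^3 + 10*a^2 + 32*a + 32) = (a^2 - 49)/(a^2 + 6*a + 8)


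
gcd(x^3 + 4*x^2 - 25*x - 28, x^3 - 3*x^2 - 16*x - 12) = x + 1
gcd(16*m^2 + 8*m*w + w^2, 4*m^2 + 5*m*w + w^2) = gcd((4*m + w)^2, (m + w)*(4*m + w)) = 4*m + w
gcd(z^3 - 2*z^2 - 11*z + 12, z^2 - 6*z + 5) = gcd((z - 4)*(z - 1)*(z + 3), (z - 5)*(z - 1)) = z - 1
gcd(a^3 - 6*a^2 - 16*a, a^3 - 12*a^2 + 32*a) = a^2 - 8*a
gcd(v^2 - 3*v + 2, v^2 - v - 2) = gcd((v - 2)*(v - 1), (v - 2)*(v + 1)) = v - 2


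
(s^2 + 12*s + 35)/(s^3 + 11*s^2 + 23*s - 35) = 1/(s - 1)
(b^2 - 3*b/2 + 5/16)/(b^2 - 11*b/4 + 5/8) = (4*b - 5)/(2*(2*b - 5))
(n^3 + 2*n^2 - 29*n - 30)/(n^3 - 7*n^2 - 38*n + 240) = (n + 1)/(n - 8)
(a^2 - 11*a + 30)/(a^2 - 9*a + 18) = (a - 5)/(a - 3)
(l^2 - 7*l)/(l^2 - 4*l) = (l - 7)/(l - 4)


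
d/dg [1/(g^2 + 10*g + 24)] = 2*(-g - 5)/(g^2 + 10*g + 24)^2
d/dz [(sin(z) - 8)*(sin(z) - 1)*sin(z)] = (3*sin(z)^2 - 18*sin(z) + 8)*cos(z)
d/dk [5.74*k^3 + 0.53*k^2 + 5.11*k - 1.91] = 17.22*k^2 + 1.06*k + 5.11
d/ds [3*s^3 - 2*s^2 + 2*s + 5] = 9*s^2 - 4*s + 2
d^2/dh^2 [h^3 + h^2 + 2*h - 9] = 6*h + 2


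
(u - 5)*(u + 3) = u^2 - 2*u - 15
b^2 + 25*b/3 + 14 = (b + 7/3)*(b + 6)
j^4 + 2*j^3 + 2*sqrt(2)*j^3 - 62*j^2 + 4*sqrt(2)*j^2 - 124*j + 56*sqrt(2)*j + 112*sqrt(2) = (j + 2)*(j - 4*sqrt(2))*(j - sqrt(2))*(j + 7*sqrt(2))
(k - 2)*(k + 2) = k^2 - 4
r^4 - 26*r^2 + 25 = (r - 5)*(r - 1)*(r + 1)*(r + 5)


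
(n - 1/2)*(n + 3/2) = n^2 + n - 3/4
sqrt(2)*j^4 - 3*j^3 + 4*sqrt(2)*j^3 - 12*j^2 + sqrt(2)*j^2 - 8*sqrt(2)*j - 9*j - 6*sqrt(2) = (j + 3)*(j - 2*sqrt(2))*(j + sqrt(2)/2)*(sqrt(2)*j + sqrt(2))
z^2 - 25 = (z - 5)*(z + 5)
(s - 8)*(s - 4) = s^2 - 12*s + 32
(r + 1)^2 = r^2 + 2*r + 1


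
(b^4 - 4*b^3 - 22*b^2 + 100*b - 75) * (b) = b^5 - 4*b^4 - 22*b^3 + 100*b^2 - 75*b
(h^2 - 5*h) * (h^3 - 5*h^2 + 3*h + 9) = h^5 - 10*h^4 + 28*h^3 - 6*h^2 - 45*h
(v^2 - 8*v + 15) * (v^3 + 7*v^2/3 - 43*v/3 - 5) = v^5 - 17*v^4/3 - 18*v^3 + 434*v^2/3 - 175*v - 75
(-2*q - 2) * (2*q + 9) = -4*q^2 - 22*q - 18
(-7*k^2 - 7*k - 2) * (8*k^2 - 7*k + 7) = -56*k^4 - 7*k^3 - 16*k^2 - 35*k - 14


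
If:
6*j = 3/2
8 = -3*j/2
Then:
No Solution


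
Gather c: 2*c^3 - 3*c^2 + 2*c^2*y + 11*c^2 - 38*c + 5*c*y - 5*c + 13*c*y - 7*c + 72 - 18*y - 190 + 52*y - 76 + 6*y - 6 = 2*c^3 + c^2*(2*y + 8) + c*(18*y - 50) + 40*y - 200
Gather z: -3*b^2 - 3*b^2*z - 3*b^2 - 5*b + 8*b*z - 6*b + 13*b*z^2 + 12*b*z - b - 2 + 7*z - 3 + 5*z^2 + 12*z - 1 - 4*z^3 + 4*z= -6*b^2 - 12*b - 4*z^3 + z^2*(13*b + 5) + z*(-3*b^2 + 20*b + 23) - 6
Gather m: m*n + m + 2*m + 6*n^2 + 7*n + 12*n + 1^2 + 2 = m*(n + 3) + 6*n^2 + 19*n + 3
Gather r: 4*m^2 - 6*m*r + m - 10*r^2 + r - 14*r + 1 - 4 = 4*m^2 + m - 10*r^2 + r*(-6*m - 13) - 3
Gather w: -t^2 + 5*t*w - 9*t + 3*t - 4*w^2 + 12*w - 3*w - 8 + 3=-t^2 - 6*t - 4*w^2 + w*(5*t + 9) - 5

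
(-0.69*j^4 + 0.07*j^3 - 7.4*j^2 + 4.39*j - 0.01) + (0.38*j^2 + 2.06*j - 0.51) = -0.69*j^4 + 0.07*j^3 - 7.02*j^2 + 6.45*j - 0.52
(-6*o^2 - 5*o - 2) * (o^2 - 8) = -6*o^4 - 5*o^3 + 46*o^2 + 40*o + 16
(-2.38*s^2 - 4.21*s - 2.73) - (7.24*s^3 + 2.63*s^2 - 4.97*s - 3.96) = -7.24*s^3 - 5.01*s^2 + 0.76*s + 1.23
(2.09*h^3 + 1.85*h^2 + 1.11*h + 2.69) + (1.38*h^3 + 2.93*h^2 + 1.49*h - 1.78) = 3.47*h^3 + 4.78*h^2 + 2.6*h + 0.91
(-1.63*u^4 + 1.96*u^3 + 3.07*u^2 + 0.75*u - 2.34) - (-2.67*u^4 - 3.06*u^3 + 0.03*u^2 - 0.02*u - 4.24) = 1.04*u^4 + 5.02*u^3 + 3.04*u^2 + 0.77*u + 1.9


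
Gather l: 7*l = 7*l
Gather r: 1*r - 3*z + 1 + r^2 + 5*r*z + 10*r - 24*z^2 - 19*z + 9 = r^2 + r*(5*z + 11) - 24*z^2 - 22*z + 10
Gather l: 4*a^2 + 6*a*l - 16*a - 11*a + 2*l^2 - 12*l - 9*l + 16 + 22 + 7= 4*a^2 - 27*a + 2*l^2 + l*(6*a - 21) + 45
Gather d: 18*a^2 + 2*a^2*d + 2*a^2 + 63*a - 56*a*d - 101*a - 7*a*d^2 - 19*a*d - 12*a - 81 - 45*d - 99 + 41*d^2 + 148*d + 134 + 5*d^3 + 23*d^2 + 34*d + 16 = 20*a^2 - 50*a + 5*d^3 + d^2*(64 - 7*a) + d*(2*a^2 - 75*a + 137) - 30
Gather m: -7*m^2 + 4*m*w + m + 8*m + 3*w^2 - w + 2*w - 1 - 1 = -7*m^2 + m*(4*w + 9) + 3*w^2 + w - 2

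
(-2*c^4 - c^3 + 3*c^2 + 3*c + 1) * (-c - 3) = 2*c^5 + 7*c^4 - 12*c^2 - 10*c - 3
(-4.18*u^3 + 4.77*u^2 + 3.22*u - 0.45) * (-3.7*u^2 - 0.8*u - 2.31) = 15.466*u^5 - 14.305*u^4 - 6.0742*u^3 - 11.9297*u^2 - 7.0782*u + 1.0395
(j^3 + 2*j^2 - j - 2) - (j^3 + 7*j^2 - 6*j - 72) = -5*j^2 + 5*j + 70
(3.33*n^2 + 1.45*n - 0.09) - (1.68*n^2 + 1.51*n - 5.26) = 1.65*n^2 - 0.0600000000000001*n + 5.17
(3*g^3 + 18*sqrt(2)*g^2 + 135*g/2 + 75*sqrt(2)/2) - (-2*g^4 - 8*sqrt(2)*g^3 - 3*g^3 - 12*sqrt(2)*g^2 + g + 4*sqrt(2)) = 2*g^4 + 6*g^3 + 8*sqrt(2)*g^3 + 30*sqrt(2)*g^2 + 133*g/2 + 67*sqrt(2)/2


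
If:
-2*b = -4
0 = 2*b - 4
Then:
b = 2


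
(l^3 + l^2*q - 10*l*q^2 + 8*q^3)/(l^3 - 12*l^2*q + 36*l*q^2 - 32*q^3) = (l^2 + 3*l*q - 4*q^2)/(l^2 - 10*l*q + 16*q^2)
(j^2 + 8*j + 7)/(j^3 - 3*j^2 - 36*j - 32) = (j + 7)/(j^2 - 4*j - 32)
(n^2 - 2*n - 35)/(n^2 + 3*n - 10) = (n - 7)/(n - 2)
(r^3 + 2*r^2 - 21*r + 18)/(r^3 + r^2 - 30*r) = (r^2 - 4*r + 3)/(r*(r - 5))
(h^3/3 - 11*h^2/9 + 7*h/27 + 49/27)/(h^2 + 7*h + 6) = (9*h^2 - 42*h + 49)/(27*(h + 6))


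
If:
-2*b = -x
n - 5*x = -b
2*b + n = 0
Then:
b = 0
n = 0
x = 0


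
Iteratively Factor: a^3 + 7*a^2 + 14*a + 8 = (a + 4)*(a^2 + 3*a + 2) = (a + 1)*(a + 4)*(a + 2)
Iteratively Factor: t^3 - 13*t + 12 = (t + 4)*(t^2 - 4*t + 3) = (t - 3)*(t + 4)*(t - 1)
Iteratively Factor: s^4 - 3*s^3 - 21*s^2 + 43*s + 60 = (s - 5)*(s^3 + 2*s^2 - 11*s - 12) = (s - 5)*(s - 3)*(s^2 + 5*s + 4) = (s - 5)*(s - 3)*(s + 1)*(s + 4)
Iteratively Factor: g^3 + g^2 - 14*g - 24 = (g + 3)*(g^2 - 2*g - 8) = (g - 4)*(g + 3)*(g + 2)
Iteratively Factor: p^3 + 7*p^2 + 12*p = (p + 4)*(p^2 + 3*p) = p*(p + 4)*(p + 3)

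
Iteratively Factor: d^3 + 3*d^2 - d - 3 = (d - 1)*(d^2 + 4*d + 3) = (d - 1)*(d + 3)*(d + 1)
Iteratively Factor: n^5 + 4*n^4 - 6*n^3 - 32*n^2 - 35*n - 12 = (n + 1)*(n^4 + 3*n^3 - 9*n^2 - 23*n - 12) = (n - 3)*(n + 1)*(n^3 + 6*n^2 + 9*n + 4) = (n - 3)*(n + 1)^2*(n^2 + 5*n + 4) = (n - 3)*(n + 1)^3*(n + 4)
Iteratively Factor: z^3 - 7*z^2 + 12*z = (z - 3)*(z^2 - 4*z) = (z - 4)*(z - 3)*(z)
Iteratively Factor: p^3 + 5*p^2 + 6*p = (p + 3)*(p^2 + 2*p) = p*(p + 3)*(p + 2)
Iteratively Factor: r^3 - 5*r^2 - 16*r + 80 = (r + 4)*(r^2 - 9*r + 20) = (r - 4)*(r + 4)*(r - 5)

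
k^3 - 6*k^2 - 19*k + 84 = (k - 7)*(k - 3)*(k + 4)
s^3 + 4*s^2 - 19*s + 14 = (s - 2)*(s - 1)*(s + 7)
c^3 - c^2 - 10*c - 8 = (c - 4)*(c + 1)*(c + 2)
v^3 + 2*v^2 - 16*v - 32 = (v - 4)*(v + 2)*(v + 4)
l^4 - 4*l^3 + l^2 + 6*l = l*(l - 3)*(l - 2)*(l + 1)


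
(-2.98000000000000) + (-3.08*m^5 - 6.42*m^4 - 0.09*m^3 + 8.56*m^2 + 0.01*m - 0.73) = -3.08*m^5 - 6.42*m^4 - 0.09*m^3 + 8.56*m^2 + 0.01*m - 3.71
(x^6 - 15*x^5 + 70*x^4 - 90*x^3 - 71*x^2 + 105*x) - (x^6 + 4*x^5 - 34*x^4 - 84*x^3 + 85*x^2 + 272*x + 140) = -19*x^5 + 104*x^4 - 6*x^3 - 156*x^2 - 167*x - 140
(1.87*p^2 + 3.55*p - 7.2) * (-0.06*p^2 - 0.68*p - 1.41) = -0.1122*p^4 - 1.4846*p^3 - 4.6187*p^2 - 0.109499999999999*p + 10.152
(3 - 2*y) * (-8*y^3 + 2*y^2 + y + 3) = 16*y^4 - 28*y^3 + 4*y^2 - 3*y + 9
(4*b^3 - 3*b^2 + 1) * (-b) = -4*b^4 + 3*b^3 - b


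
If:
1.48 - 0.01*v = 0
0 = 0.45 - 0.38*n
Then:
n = 1.18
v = 148.00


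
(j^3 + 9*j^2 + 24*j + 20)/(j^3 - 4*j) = (j^2 + 7*j + 10)/(j*(j - 2))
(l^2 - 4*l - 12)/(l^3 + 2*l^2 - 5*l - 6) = (l^2 - 4*l - 12)/(l^3 + 2*l^2 - 5*l - 6)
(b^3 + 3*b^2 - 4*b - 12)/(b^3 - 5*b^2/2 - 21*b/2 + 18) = 2*(b^2 - 4)/(2*b^2 - 11*b + 12)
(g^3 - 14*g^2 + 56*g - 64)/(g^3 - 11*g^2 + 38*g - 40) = (g - 8)/(g - 5)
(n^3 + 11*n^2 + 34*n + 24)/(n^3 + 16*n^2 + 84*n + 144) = (n + 1)/(n + 6)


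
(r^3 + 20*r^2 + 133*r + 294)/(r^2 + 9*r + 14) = (r^2 + 13*r + 42)/(r + 2)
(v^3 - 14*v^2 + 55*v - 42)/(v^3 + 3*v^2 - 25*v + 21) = (v^2 - 13*v + 42)/(v^2 + 4*v - 21)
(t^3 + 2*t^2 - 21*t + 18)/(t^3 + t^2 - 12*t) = (t^2 + 5*t - 6)/(t*(t + 4))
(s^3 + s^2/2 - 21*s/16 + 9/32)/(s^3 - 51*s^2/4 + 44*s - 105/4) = (8*s^2 + 10*s - 3)/(8*(s^2 - 12*s + 35))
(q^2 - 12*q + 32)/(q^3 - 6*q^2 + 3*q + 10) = (q^2 - 12*q + 32)/(q^3 - 6*q^2 + 3*q + 10)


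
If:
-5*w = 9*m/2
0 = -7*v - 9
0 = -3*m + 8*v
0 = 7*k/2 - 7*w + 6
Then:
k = 156/35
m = -24/7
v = -9/7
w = 108/35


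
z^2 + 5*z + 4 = (z + 1)*(z + 4)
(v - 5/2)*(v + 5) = v^2 + 5*v/2 - 25/2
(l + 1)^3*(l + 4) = l^4 + 7*l^3 + 15*l^2 + 13*l + 4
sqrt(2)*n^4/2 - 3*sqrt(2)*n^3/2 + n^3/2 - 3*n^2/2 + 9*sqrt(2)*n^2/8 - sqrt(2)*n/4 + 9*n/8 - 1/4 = (n - 2)*(n - 1/2)^2*(sqrt(2)*n/2 + 1/2)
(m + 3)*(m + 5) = m^2 + 8*m + 15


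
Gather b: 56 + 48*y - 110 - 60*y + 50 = -12*y - 4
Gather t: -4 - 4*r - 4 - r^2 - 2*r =-r^2 - 6*r - 8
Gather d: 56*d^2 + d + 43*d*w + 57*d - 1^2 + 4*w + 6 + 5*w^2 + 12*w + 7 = 56*d^2 + d*(43*w + 58) + 5*w^2 + 16*w + 12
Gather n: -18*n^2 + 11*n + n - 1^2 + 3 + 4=-18*n^2 + 12*n + 6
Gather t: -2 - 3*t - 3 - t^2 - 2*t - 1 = -t^2 - 5*t - 6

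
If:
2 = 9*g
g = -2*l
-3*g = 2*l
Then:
No Solution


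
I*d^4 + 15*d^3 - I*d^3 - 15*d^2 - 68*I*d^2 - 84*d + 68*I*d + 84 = (d - 7*I)*(d - 6*I)*(d - 2*I)*(I*d - I)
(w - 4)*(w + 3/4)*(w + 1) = w^3 - 9*w^2/4 - 25*w/4 - 3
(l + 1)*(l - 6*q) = l^2 - 6*l*q + l - 6*q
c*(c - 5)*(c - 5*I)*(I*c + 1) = I*c^4 + 6*c^3 - 5*I*c^3 - 30*c^2 - 5*I*c^2 + 25*I*c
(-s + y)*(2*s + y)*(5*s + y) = -10*s^3 + 3*s^2*y + 6*s*y^2 + y^3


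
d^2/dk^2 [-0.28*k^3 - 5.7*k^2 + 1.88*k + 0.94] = -1.68*k - 11.4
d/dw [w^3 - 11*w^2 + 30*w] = 3*w^2 - 22*w + 30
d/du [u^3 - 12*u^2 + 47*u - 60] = 3*u^2 - 24*u + 47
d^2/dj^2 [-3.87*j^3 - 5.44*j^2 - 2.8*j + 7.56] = -23.22*j - 10.88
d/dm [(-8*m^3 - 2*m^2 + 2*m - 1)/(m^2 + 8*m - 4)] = 2*m*(-4*m^3 - 64*m^2 + 39*m + 9)/(m^4 + 16*m^3 + 56*m^2 - 64*m + 16)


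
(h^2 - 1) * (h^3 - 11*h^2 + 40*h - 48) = h^5 - 11*h^4 + 39*h^3 - 37*h^2 - 40*h + 48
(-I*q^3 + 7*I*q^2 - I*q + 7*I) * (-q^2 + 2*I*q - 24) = I*q^5 + 2*q^4 - 7*I*q^4 - 14*q^3 + 25*I*q^3 + 2*q^2 - 175*I*q^2 - 14*q + 24*I*q - 168*I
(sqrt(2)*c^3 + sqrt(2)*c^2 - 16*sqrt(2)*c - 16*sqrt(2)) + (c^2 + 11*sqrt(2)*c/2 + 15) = sqrt(2)*c^3 + c^2 + sqrt(2)*c^2 - 21*sqrt(2)*c/2 - 16*sqrt(2) + 15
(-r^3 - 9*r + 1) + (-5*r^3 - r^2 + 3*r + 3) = -6*r^3 - r^2 - 6*r + 4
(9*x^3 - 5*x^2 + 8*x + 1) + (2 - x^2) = 9*x^3 - 6*x^2 + 8*x + 3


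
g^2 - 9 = (g - 3)*(g + 3)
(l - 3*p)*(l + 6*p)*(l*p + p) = l^3*p + 3*l^2*p^2 + l^2*p - 18*l*p^3 + 3*l*p^2 - 18*p^3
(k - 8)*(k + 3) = k^2 - 5*k - 24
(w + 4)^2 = w^2 + 8*w + 16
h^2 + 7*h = h*(h + 7)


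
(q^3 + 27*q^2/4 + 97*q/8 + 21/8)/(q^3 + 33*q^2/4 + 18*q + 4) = (2*q^2 + 13*q + 21)/(2*(q^2 + 8*q + 16))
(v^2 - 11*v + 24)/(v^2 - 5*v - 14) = (-v^2 + 11*v - 24)/(-v^2 + 5*v + 14)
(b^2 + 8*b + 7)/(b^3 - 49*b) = (b + 1)/(b*(b - 7))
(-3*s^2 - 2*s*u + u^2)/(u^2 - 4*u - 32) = (3*s^2 + 2*s*u - u^2)/(-u^2 + 4*u + 32)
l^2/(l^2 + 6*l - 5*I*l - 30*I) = l^2/(l^2 + l*(6 - 5*I) - 30*I)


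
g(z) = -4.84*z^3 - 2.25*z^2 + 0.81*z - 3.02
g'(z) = -14.52*z^2 - 4.5*z + 0.81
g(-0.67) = -3.12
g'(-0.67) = -2.69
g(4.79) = -582.69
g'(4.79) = -353.89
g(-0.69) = -3.06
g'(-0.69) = -3.00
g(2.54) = -94.79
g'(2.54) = -104.30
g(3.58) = -251.03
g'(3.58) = -201.39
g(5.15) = -719.62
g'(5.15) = -407.47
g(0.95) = -8.43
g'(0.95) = -16.57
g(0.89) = -7.49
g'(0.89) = -14.70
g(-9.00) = 3335.80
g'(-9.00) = -1134.81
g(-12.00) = 8026.78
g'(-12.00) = -2036.07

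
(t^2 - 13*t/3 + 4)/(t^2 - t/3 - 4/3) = (t - 3)/(t + 1)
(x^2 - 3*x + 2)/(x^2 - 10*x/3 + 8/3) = 3*(x - 1)/(3*x - 4)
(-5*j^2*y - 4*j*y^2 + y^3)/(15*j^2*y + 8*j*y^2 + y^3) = (-5*j^2 - 4*j*y + y^2)/(15*j^2 + 8*j*y + y^2)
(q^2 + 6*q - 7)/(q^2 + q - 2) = (q + 7)/(q + 2)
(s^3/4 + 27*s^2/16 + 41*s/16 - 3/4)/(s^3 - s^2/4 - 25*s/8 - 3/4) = (-4*s^3 - 27*s^2 - 41*s + 12)/(2*(-8*s^3 + 2*s^2 + 25*s + 6))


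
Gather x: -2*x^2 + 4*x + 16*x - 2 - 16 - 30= -2*x^2 + 20*x - 48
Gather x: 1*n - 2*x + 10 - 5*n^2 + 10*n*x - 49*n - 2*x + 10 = -5*n^2 - 48*n + x*(10*n - 4) + 20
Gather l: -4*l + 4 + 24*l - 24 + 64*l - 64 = 84*l - 84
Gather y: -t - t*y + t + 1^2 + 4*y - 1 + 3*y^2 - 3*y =3*y^2 + y*(1 - t)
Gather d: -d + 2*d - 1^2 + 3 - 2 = d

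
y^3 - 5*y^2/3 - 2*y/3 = y*(y - 2)*(y + 1/3)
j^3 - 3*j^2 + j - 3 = (j - 3)*(j - I)*(j + I)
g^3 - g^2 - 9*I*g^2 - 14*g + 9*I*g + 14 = (g - 1)*(g - 7*I)*(g - 2*I)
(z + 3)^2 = z^2 + 6*z + 9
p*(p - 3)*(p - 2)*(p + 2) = p^4 - 3*p^3 - 4*p^2 + 12*p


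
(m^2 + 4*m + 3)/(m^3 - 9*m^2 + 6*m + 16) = (m + 3)/(m^2 - 10*m + 16)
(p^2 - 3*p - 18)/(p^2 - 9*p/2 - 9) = 2*(p + 3)/(2*p + 3)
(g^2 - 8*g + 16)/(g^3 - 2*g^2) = (g^2 - 8*g + 16)/(g^2*(g - 2))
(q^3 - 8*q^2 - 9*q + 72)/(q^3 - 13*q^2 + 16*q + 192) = (q - 3)/(q - 8)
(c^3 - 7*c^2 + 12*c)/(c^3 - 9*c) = (c - 4)/(c + 3)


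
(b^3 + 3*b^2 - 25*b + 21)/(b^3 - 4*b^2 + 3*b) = (b + 7)/b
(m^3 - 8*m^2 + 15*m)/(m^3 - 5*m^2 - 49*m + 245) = m*(m - 3)/(m^2 - 49)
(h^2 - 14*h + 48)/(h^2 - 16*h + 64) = (h - 6)/(h - 8)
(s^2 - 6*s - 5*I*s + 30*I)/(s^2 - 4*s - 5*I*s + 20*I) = (s - 6)/(s - 4)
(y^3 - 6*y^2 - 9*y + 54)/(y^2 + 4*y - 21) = (y^2 - 3*y - 18)/(y + 7)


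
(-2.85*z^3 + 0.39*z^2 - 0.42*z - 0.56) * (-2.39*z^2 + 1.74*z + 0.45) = 6.8115*z^5 - 5.8911*z^4 + 0.3999*z^3 + 0.7831*z^2 - 1.1634*z - 0.252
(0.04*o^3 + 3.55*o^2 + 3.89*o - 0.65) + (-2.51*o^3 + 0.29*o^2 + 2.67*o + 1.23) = -2.47*o^3 + 3.84*o^2 + 6.56*o + 0.58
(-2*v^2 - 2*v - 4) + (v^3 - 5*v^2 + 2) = v^3 - 7*v^2 - 2*v - 2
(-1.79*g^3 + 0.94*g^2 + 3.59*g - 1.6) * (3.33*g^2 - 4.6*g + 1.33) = -5.9607*g^5 + 11.3642*g^4 + 5.25*g^3 - 20.5918*g^2 + 12.1347*g - 2.128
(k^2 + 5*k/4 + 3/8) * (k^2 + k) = k^4 + 9*k^3/4 + 13*k^2/8 + 3*k/8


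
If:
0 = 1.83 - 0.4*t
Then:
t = 4.58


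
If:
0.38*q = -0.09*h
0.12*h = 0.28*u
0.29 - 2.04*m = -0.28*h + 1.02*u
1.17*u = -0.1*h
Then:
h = 0.00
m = 0.14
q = 0.00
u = 0.00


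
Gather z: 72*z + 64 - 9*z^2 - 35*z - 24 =-9*z^2 + 37*z + 40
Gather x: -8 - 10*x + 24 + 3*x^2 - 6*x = 3*x^2 - 16*x + 16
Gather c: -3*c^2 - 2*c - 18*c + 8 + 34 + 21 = -3*c^2 - 20*c + 63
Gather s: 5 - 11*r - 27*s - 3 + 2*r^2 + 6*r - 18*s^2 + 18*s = 2*r^2 - 5*r - 18*s^2 - 9*s + 2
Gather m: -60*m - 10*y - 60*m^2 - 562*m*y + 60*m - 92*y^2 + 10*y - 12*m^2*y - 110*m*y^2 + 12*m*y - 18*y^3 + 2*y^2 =m^2*(-12*y - 60) + m*(-110*y^2 - 550*y) - 18*y^3 - 90*y^2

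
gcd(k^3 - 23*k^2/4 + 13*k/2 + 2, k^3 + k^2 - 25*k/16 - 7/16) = k + 1/4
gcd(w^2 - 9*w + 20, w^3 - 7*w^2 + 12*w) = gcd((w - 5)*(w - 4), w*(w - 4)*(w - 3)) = w - 4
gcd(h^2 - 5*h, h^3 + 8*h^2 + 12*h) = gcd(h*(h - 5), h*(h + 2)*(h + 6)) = h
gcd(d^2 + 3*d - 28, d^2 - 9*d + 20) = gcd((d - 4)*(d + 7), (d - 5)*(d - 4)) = d - 4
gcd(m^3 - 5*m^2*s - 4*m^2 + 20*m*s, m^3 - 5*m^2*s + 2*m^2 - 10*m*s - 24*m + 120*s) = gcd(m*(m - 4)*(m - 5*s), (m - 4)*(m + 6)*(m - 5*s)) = -m^2 + 5*m*s + 4*m - 20*s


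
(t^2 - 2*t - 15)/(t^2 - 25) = (t + 3)/(t + 5)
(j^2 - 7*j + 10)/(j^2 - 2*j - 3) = (-j^2 + 7*j - 10)/(-j^2 + 2*j + 3)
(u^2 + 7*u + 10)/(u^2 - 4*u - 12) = (u + 5)/(u - 6)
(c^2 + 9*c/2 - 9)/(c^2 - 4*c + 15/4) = 2*(c + 6)/(2*c - 5)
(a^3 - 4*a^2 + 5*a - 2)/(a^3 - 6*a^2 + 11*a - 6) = (a - 1)/(a - 3)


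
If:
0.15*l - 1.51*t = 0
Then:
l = 10.0666666666667*t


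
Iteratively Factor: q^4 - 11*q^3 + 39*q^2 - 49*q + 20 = (q - 1)*(q^3 - 10*q^2 + 29*q - 20) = (q - 5)*(q - 1)*(q^2 - 5*q + 4) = (q - 5)*(q - 1)^2*(q - 4)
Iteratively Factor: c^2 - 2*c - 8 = (c + 2)*(c - 4)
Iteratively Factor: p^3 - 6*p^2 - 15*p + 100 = (p - 5)*(p^2 - p - 20) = (p - 5)^2*(p + 4)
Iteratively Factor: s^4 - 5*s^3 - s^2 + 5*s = (s + 1)*(s^3 - 6*s^2 + 5*s) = (s - 5)*(s + 1)*(s^2 - s) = (s - 5)*(s - 1)*(s + 1)*(s)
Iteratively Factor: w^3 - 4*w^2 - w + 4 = (w + 1)*(w^2 - 5*w + 4) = (w - 1)*(w + 1)*(w - 4)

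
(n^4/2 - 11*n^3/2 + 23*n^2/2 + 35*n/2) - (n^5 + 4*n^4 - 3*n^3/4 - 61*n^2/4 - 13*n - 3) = -n^5 - 7*n^4/2 - 19*n^3/4 + 107*n^2/4 + 61*n/2 + 3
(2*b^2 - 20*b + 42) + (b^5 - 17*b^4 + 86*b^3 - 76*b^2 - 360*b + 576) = b^5 - 17*b^4 + 86*b^3 - 74*b^2 - 380*b + 618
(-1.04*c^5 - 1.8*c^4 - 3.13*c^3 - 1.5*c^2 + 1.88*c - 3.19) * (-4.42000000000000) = 4.5968*c^5 + 7.956*c^4 + 13.8346*c^3 + 6.63*c^2 - 8.3096*c + 14.0998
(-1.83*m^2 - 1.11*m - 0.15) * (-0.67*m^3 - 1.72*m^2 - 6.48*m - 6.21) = 1.2261*m^5 + 3.8913*m^4 + 13.8681*m^3 + 18.8151*m^2 + 7.8651*m + 0.9315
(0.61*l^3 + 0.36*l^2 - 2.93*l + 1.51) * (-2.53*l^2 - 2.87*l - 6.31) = -1.5433*l^5 - 2.6615*l^4 + 2.5306*l^3 + 2.3172*l^2 + 14.1546*l - 9.5281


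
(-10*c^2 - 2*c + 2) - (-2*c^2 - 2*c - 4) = 6 - 8*c^2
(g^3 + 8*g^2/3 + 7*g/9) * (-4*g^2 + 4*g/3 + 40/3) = -4*g^5 - 28*g^4/3 + 124*g^3/9 + 988*g^2/27 + 280*g/27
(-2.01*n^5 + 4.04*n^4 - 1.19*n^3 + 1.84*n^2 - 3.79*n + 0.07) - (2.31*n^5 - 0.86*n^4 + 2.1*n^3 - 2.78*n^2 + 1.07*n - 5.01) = -4.32*n^5 + 4.9*n^4 - 3.29*n^3 + 4.62*n^2 - 4.86*n + 5.08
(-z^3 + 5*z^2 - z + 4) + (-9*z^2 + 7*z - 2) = -z^3 - 4*z^2 + 6*z + 2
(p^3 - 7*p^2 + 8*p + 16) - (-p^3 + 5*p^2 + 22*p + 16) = 2*p^3 - 12*p^2 - 14*p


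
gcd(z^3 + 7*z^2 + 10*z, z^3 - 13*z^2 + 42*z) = z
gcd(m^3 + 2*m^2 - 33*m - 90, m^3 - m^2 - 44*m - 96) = m + 3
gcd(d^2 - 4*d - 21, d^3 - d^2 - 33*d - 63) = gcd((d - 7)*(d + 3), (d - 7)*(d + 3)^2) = d^2 - 4*d - 21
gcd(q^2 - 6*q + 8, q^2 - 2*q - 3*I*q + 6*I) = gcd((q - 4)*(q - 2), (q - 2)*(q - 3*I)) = q - 2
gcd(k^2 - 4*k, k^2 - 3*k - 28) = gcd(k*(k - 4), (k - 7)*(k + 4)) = 1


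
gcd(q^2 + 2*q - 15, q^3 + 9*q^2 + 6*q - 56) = 1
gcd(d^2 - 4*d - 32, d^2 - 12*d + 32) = d - 8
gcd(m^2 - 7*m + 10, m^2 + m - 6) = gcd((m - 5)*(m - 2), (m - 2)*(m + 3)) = m - 2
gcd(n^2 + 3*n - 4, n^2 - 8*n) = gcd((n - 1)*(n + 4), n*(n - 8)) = 1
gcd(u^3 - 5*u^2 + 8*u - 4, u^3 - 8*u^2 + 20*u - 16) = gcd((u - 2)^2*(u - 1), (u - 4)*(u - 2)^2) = u^2 - 4*u + 4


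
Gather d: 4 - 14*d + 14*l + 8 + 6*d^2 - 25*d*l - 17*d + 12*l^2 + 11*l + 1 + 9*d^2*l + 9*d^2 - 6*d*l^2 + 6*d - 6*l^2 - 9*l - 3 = d^2*(9*l + 15) + d*(-6*l^2 - 25*l - 25) + 6*l^2 + 16*l + 10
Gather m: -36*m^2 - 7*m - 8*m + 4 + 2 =-36*m^2 - 15*m + 6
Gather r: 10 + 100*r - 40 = 100*r - 30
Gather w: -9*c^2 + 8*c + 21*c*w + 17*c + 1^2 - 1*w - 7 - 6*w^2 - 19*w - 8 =-9*c^2 + 25*c - 6*w^2 + w*(21*c - 20) - 14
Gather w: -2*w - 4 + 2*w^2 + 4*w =2*w^2 + 2*w - 4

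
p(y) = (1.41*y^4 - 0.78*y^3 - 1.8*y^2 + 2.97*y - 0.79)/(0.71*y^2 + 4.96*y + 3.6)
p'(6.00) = 12.67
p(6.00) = 27.34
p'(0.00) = 1.13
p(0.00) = -0.22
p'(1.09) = 0.28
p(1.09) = 0.13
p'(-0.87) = 398.87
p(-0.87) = 19.21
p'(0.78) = 0.12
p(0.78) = 0.07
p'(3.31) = 4.49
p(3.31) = 4.69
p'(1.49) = 0.70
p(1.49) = 0.32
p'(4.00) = 6.39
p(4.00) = 8.43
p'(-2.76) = 22.80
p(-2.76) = -16.13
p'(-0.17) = 2.08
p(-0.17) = -0.48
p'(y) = (-1.42*y - 4.96)*(1.41*y^4 - 0.78*y^3 - 1.8*y^2 + 2.97*y - 0.79)/(0.71*y^2 + 4.96*y + 3.6)^2 + (5.64*y^3 - 2.34*y^2 - 3.6*y + 2.97)/(0.71*y^2 + 4.96*y + 3.6) = (2.0022*y^5 + 20.427*y^4 + 12.5664*y^3 - 19.4607*y^2 - 11.8382*y + 14.6104)/(0.5041*y^4 + 7.0432*y^3 + 29.7136*y^2 + 35.712*y + 12.96)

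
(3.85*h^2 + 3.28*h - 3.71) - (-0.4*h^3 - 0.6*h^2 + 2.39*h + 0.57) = 0.4*h^3 + 4.45*h^2 + 0.89*h - 4.28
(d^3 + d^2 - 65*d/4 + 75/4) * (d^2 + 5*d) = d^5 + 6*d^4 - 45*d^3/4 - 125*d^2/2 + 375*d/4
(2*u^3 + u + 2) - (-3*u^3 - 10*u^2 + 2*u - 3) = 5*u^3 + 10*u^2 - u + 5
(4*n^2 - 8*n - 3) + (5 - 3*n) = 4*n^2 - 11*n + 2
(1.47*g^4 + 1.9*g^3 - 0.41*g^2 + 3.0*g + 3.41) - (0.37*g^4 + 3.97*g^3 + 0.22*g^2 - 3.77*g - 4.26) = 1.1*g^4 - 2.07*g^3 - 0.63*g^2 + 6.77*g + 7.67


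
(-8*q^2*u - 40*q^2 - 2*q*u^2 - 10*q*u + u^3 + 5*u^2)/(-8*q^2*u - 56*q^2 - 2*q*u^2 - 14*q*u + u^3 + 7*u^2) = (u + 5)/(u + 7)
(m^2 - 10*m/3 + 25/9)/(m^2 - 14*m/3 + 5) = (m - 5/3)/(m - 3)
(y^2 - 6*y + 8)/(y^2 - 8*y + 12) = (y - 4)/(y - 6)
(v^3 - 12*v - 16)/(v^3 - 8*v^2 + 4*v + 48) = (v + 2)/(v - 6)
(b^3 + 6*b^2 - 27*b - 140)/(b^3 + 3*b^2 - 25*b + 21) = (b^2 - b - 20)/(b^2 - 4*b + 3)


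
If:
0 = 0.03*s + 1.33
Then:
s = -44.33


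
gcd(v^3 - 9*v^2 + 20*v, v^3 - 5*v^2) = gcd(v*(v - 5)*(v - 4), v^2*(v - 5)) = v^2 - 5*v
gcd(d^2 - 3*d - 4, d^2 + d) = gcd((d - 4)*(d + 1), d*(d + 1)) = d + 1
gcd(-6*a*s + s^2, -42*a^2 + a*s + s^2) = -6*a + s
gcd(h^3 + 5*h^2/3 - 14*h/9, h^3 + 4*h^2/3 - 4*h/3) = h^2 - 2*h/3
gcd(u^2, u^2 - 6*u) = u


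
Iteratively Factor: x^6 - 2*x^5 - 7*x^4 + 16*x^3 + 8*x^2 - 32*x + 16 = (x - 2)*(x^5 - 7*x^3 + 2*x^2 + 12*x - 8) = (x - 2)*(x - 1)*(x^4 + x^3 - 6*x^2 - 4*x + 8) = (x - 2)*(x - 1)^2*(x^3 + 2*x^2 - 4*x - 8) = (x - 2)^2*(x - 1)^2*(x^2 + 4*x + 4) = (x - 2)^2*(x - 1)^2*(x + 2)*(x + 2)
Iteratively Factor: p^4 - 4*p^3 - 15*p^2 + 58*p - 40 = (p - 5)*(p^3 + p^2 - 10*p + 8) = (p - 5)*(p + 4)*(p^2 - 3*p + 2) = (p - 5)*(p - 1)*(p + 4)*(p - 2)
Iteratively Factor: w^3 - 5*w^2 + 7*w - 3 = (w - 1)*(w^2 - 4*w + 3) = (w - 1)^2*(w - 3)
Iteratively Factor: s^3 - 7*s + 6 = (s - 2)*(s^2 + 2*s - 3) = (s - 2)*(s + 3)*(s - 1)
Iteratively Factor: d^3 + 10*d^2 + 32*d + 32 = (d + 2)*(d^2 + 8*d + 16) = (d + 2)*(d + 4)*(d + 4)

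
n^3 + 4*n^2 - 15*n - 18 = (n - 3)*(n + 1)*(n + 6)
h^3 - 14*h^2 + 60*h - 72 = (h - 6)^2*(h - 2)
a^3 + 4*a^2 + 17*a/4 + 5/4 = (a + 1/2)*(a + 1)*(a + 5/2)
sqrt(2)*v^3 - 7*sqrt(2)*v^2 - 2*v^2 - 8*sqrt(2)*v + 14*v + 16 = (v - 8)*(v - sqrt(2))*(sqrt(2)*v + sqrt(2))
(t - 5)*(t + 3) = t^2 - 2*t - 15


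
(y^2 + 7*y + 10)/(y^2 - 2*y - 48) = (y^2 + 7*y + 10)/(y^2 - 2*y - 48)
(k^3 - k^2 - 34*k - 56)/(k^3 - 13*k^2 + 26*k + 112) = (k + 4)/(k - 8)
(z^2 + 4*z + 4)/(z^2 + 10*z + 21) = (z^2 + 4*z + 4)/(z^2 + 10*z + 21)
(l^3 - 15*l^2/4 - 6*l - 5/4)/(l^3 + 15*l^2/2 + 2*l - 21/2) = (4*l^3 - 15*l^2 - 24*l - 5)/(2*(2*l^3 + 15*l^2 + 4*l - 21))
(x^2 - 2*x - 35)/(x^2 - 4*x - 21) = (x + 5)/(x + 3)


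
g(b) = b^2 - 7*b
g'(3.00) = -1.00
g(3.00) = -12.00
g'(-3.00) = -13.00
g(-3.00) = 30.00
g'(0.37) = -6.26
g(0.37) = -2.45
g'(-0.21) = -7.42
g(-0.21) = 1.51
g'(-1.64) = -10.28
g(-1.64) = 14.17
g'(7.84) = 8.68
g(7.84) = 6.59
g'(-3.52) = -14.04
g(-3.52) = 37.03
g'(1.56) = -3.88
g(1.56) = -8.49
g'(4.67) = 2.34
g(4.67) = -10.88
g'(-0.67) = -8.34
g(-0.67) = 5.14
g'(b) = 2*b - 7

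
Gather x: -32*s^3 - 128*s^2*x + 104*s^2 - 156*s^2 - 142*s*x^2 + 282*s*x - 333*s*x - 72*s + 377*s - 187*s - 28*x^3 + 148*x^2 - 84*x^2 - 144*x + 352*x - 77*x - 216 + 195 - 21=-32*s^3 - 52*s^2 + 118*s - 28*x^3 + x^2*(64 - 142*s) + x*(-128*s^2 - 51*s + 131) - 42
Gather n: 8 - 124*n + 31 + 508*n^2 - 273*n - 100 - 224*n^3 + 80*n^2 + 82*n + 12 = -224*n^3 + 588*n^2 - 315*n - 49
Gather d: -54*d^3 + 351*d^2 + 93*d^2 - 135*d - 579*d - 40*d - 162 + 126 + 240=-54*d^3 + 444*d^2 - 754*d + 204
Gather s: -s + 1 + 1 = 2 - s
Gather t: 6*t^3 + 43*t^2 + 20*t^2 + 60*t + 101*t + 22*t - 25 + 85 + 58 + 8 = 6*t^3 + 63*t^2 + 183*t + 126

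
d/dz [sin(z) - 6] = cos(z)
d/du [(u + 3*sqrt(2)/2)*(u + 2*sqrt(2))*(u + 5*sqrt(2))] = 3*u^2 + 17*sqrt(2)*u + 41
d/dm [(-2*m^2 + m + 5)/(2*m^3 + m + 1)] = ((1 - 4*m)*(2*m^3 + m + 1) - (6*m^2 + 1)*(-2*m^2 + m + 5))/(2*m^3 + m + 1)^2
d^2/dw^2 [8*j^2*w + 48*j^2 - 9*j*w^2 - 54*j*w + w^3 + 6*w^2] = -18*j + 6*w + 12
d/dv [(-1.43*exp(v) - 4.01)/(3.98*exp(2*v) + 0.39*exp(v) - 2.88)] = (5.6914*exp(2*v) + 31.9196*exp(v) + 5.6823)*exp(v)/(15.8404*exp(4*v) + 3.1044*exp(3*v) - 22.7727*exp(2*v) - 2.2464*exp(v) + 8.2944)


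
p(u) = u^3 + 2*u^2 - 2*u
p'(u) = 3*u^2 + 4*u - 2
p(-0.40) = 1.06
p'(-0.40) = -3.12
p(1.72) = 7.57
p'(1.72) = 13.76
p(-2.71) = 0.21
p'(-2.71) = 9.19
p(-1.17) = 3.48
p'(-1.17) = -2.57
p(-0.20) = 0.47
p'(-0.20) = -2.68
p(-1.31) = 3.80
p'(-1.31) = -2.09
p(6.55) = 353.72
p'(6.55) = 152.91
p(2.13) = 14.48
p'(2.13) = 20.13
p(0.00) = 0.00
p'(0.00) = -2.00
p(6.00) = 276.00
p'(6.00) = 130.00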